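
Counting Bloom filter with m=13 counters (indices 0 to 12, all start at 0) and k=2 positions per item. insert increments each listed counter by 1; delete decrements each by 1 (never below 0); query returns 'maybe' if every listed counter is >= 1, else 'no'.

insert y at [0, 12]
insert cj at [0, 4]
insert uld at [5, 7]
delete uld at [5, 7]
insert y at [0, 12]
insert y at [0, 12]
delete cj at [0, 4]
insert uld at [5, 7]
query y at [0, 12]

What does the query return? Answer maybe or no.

Step 1: insert y at [0, 12] -> counters=[1,0,0,0,0,0,0,0,0,0,0,0,1]
Step 2: insert cj at [0, 4] -> counters=[2,0,0,0,1,0,0,0,0,0,0,0,1]
Step 3: insert uld at [5, 7] -> counters=[2,0,0,0,1,1,0,1,0,0,0,0,1]
Step 4: delete uld at [5, 7] -> counters=[2,0,0,0,1,0,0,0,0,0,0,0,1]
Step 5: insert y at [0, 12] -> counters=[3,0,0,0,1,0,0,0,0,0,0,0,2]
Step 6: insert y at [0, 12] -> counters=[4,0,0,0,1,0,0,0,0,0,0,0,3]
Step 7: delete cj at [0, 4] -> counters=[3,0,0,0,0,0,0,0,0,0,0,0,3]
Step 8: insert uld at [5, 7] -> counters=[3,0,0,0,0,1,0,1,0,0,0,0,3]
Query y: check counters[0]=3 counters[12]=3 -> maybe

Answer: maybe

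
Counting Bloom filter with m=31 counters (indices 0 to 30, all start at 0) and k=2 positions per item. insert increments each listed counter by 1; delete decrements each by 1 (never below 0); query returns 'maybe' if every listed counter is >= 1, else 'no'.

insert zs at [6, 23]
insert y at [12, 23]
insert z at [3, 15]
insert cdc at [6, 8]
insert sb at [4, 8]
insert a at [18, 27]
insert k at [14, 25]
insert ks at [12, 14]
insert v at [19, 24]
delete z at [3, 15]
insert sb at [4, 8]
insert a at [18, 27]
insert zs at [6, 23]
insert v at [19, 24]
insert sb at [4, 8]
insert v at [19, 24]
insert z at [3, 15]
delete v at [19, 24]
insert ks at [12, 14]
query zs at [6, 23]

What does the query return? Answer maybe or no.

Answer: maybe

Derivation:
Step 1: insert zs at [6, 23] -> counters=[0,0,0,0,0,0,1,0,0,0,0,0,0,0,0,0,0,0,0,0,0,0,0,1,0,0,0,0,0,0,0]
Step 2: insert y at [12, 23] -> counters=[0,0,0,0,0,0,1,0,0,0,0,0,1,0,0,0,0,0,0,0,0,0,0,2,0,0,0,0,0,0,0]
Step 3: insert z at [3, 15] -> counters=[0,0,0,1,0,0,1,0,0,0,0,0,1,0,0,1,0,0,0,0,0,0,0,2,0,0,0,0,0,0,0]
Step 4: insert cdc at [6, 8] -> counters=[0,0,0,1,0,0,2,0,1,0,0,0,1,0,0,1,0,0,0,0,0,0,0,2,0,0,0,0,0,0,0]
Step 5: insert sb at [4, 8] -> counters=[0,0,0,1,1,0,2,0,2,0,0,0,1,0,0,1,0,0,0,0,0,0,0,2,0,0,0,0,0,0,0]
Step 6: insert a at [18, 27] -> counters=[0,0,0,1,1,0,2,0,2,0,0,0,1,0,0,1,0,0,1,0,0,0,0,2,0,0,0,1,0,0,0]
Step 7: insert k at [14, 25] -> counters=[0,0,0,1,1,0,2,0,2,0,0,0,1,0,1,1,0,0,1,0,0,0,0,2,0,1,0,1,0,0,0]
Step 8: insert ks at [12, 14] -> counters=[0,0,0,1,1,0,2,0,2,0,0,0,2,0,2,1,0,0,1,0,0,0,0,2,0,1,0,1,0,0,0]
Step 9: insert v at [19, 24] -> counters=[0,0,0,1,1,0,2,0,2,0,0,0,2,0,2,1,0,0,1,1,0,0,0,2,1,1,0,1,0,0,0]
Step 10: delete z at [3, 15] -> counters=[0,0,0,0,1,0,2,0,2,0,0,0,2,0,2,0,0,0,1,1,0,0,0,2,1,1,0,1,0,0,0]
Step 11: insert sb at [4, 8] -> counters=[0,0,0,0,2,0,2,0,3,0,0,0,2,0,2,0,0,0,1,1,0,0,0,2,1,1,0,1,0,0,0]
Step 12: insert a at [18, 27] -> counters=[0,0,0,0,2,0,2,0,3,0,0,0,2,0,2,0,0,0,2,1,0,0,0,2,1,1,0,2,0,0,0]
Step 13: insert zs at [6, 23] -> counters=[0,0,0,0,2,0,3,0,3,0,0,0,2,0,2,0,0,0,2,1,0,0,0,3,1,1,0,2,0,0,0]
Step 14: insert v at [19, 24] -> counters=[0,0,0,0,2,0,3,0,3,0,0,0,2,0,2,0,0,0,2,2,0,0,0,3,2,1,0,2,0,0,0]
Step 15: insert sb at [4, 8] -> counters=[0,0,0,0,3,0,3,0,4,0,0,0,2,0,2,0,0,0,2,2,0,0,0,3,2,1,0,2,0,0,0]
Step 16: insert v at [19, 24] -> counters=[0,0,0,0,3,0,3,0,4,0,0,0,2,0,2,0,0,0,2,3,0,0,0,3,3,1,0,2,0,0,0]
Step 17: insert z at [3, 15] -> counters=[0,0,0,1,3,0,3,0,4,0,0,0,2,0,2,1,0,0,2,3,0,0,0,3,3,1,0,2,0,0,0]
Step 18: delete v at [19, 24] -> counters=[0,0,0,1,3,0,3,0,4,0,0,0,2,0,2,1,0,0,2,2,0,0,0,3,2,1,0,2,0,0,0]
Step 19: insert ks at [12, 14] -> counters=[0,0,0,1,3,0,3,0,4,0,0,0,3,0,3,1,0,0,2,2,0,0,0,3,2,1,0,2,0,0,0]
Query zs: check counters[6]=3 counters[23]=3 -> maybe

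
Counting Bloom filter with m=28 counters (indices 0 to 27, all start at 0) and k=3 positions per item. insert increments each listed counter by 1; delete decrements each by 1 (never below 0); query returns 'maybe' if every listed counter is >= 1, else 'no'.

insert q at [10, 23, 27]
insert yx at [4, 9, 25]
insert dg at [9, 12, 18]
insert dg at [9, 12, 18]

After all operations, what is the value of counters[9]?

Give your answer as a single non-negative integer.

Answer: 3

Derivation:
Step 1: insert q at [10, 23, 27] -> counters=[0,0,0,0,0,0,0,0,0,0,1,0,0,0,0,0,0,0,0,0,0,0,0,1,0,0,0,1]
Step 2: insert yx at [4, 9, 25] -> counters=[0,0,0,0,1,0,0,0,0,1,1,0,0,0,0,0,0,0,0,0,0,0,0,1,0,1,0,1]
Step 3: insert dg at [9, 12, 18] -> counters=[0,0,0,0,1,0,0,0,0,2,1,0,1,0,0,0,0,0,1,0,0,0,0,1,0,1,0,1]
Step 4: insert dg at [9, 12, 18] -> counters=[0,0,0,0,1,0,0,0,0,3,1,0,2,0,0,0,0,0,2,0,0,0,0,1,0,1,0,1]
Final counters=[0,0,0,0,1,0,0,0,0,3,1,0,2,0,0,0,0,0,2,0,0,0,0,1,0,1,0,1] -> counters[9]=3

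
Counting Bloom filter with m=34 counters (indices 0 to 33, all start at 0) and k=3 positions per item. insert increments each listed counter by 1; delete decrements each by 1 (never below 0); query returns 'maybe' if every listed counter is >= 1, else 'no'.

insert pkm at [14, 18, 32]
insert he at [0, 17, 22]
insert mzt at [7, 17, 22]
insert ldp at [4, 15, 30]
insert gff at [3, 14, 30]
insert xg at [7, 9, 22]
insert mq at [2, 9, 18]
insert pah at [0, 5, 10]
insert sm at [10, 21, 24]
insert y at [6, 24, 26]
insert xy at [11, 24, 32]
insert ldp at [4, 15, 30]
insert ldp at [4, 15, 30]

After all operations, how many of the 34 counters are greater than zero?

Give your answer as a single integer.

Answer: 20

Derivation:
Step 1: insert pkm at [14, 18, 32] -> counters=[0,0,0,0,0,0,0,0,0,0,0,0,0,0,1,0,0,0,1,0,0,0,0,0,0,0,0,0,0,0,0,0,1,0]
Step 2: insert he at [0, 17, 22] -> counters=[1,0,0,0,0,0,0,0,0,0,0,0,0,0,1,0,0,1,1,0,0,0,1,0,0,0,0,0,0,0,0,0,1,0]
Step 3: insert mzt at [7, 17, 22] -> counters=[1,0,0,0,0,0,0,1,0,0,0,0,0,0,1,0,0,2,1,0,0,0,2,0,0,0,0,0,0,0,0,0,1,0]
Step 4: insert ldp at [4, 15, 30] -> counters=[1,0,0,0,1,0,0,1,0,0,0,0,0,0,1,1,0,2,1,0,0,0,2,0,0,0,0,0,0,0,1,0,1,0]
Step 5: insert gff at [3, 14, 30] -> counters=[1,0,0,1,1,0,0,1,0,0,0,0,0,0,2,1,0,2,1,0,0,0,2,0,0,0,0,0,0,0,2,0,1,0]
Step 6: insert xg at [7, 9, 22] -> counters=[1,0,0,1,1,0,0,2,0,1,0,0,0,0,2,1,0,2,1,0,0,0,3,0,0,0,0,0,0,0,2,0,1,0]
Step 7: insert mq at [2, 9, 18] -> counters=[1,0,1,1,1,0,0,2,0,2,0,0,0,0,2,1,0,2,2,0,0,0,3,0,0,0,0,0,0,0,2,0,1,0]
Step 8: insert pah at [0, 5, 10] -> counters=[2,0,1,1,1,1,0,2,0,2,1,0,0,0,2,1,0,2,2,0,0,0,3,0,0,0,0,0,0,0,2,0,1,0]
Step 9: insert sm at [10, 21, 24] -> counters=[2,0,1,1,1,1,0,2,0,2,2,0,0,0,2,1,0,2,2,0,0,1,3,0,1,0,0,0,0,0,2,0,1,0]
Step 10: insert y at [6, 24, 26] -> counters=[2,0,1,1,1,1,1,2,0,2,2,0,0,0,2,1,0,2,2,0,0,1,3,0,2,0,1,0,0,0,2,0,1,0]
Step 11: insert xy at [11, 24, 32] -> counters=[2,0,1,1,1,1,1,2,0,2,2,1,0,0,2,1,0,2,2,0,0,1,3,0,3,0,1,0,0,0,2,0,2,0]
Step 12: insert ldp at [4, 15, 30] -> counters=[2,0,1,1,2,1,1,2,0,2,2,1,0,0,2,2,0,2,2,0,0,1,3,0,3,0,1,0,0,0,3,0,2,0]
Step 13: insert ldp at [4, 15, 30] -> counters=[2,0,1,1,3,1,1,2,0,2,2,1,0,0,2,3,0,2,2,0,0,1,3,0,3,0,1,0,0,0,4,0,2,0]
Final counters=[2,0,1,1,3,1,1,2,0,2,2,1,0,0,2,3,0,2,2,0,0,1,3,0,3,0,1,0,0,0,4,0,2,0] -> 20 nonzero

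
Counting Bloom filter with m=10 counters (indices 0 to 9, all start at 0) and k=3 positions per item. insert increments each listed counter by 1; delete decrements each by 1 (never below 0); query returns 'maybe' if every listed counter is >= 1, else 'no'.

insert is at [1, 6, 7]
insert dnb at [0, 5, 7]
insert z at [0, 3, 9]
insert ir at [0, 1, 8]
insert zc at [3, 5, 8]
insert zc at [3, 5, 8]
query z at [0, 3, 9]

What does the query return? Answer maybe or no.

Step 1: insert is at [1, 6, 7] -> counters=[0,1,0,0,0,0,1,1,0,0]
Step 2: insert dnb at [0, 5, 7] -> counters=[1,1,0,0,0,1,1,2,0,0]
Step 3: insert z at [0, 3, 9] -> counters=[2,1,0,1,0,1,1,2,0,1]
Step 4: insert ir at [0, 1, 8] -> counters=[3,2,0,1,0,1,1,2,1,1]
Step 5: insert zc at [3, 5, 8] -> counters=[3,2,0,2,0,2,1,2,2,1]
Step 6: insert zc at [3, 5, 8] -> counters=[3,2,0,3,0,3,1,2,3,1]
Query z: check counters[0]=3 counters[3]=3 counters[9]=1 -> maybe

Answer: maybe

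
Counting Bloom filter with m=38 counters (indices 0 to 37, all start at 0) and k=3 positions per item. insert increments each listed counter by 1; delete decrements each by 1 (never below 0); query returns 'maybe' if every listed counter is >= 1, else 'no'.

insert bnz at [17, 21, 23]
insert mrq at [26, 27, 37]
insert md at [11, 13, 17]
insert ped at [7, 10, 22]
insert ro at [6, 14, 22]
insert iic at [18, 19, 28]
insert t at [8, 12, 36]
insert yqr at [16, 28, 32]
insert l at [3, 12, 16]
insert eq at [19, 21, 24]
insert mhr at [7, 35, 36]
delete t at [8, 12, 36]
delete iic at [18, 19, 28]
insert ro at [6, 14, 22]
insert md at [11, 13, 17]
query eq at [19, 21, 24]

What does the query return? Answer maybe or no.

Answer: maybe

Derivation:
Step 1: insert bnz at [17, 21, 23] -> counters=[0,0,0,0,0,0,0,0,0,0,0,0,0,0,0,0,0,1,0,0,0,1,0,1,0,0,0,0,0,0,0,0,0,0,0,0,0,0]
Step 2: insert mrq at [26, 27, 37] -> counters=[0,0,0,0,0,0,0,0,0,0,0,0,0,0,0,0,0,1,0,0,0,1,0,1,0,0,1,1,0,0,0,0,0,0,0,0,0,1]
Step 3: insert md at [11, 13, 17] -> counters=[0,0,0,0,0,0,0,0,0,0,0,1,0,1,0,0,0,2,0,0,0,1,0,1,0,0,1,1,0,0,0,0,0,0,0,0,0,1]
Step 4: insert ped at [7, 10, 22] -> counters=[0,0,0,0,0,0,0,1,0,0,1,1,0,1,0,0,0,2,0,0,0,1,1,1,0,0,1,1,0,0,0,0,0,0,0,0,0,1]
Step 5: insert ro at [6, 14, 22] -> counters=[0,0,0,0,0,0,1,1,0,0,1,1,0,1,1,0,0,2,0,0,0,1,2,1,0,0,1,1,0,0,0,0,0,0,0,0,0,1]
Step 6: insert iic at [18, 19, 28] -> counters=[0,0,0,0,0,0,1,1,0,0,1,1,0,1,1,0,0,2,1,1,0,1,2,1,0,0,1,1,1,0,0,0,0,0,0,0,0,1]
Step 7: insert t at [8, 12, 36] -> counters=[0,0,0,0,0,0,1,1,1,0,1,1,1,1,1,0,0,2,1,1,0,1,2,1,0,0,1,1,1,0,0,0,0,0,0,0,1,1]
Step 8: insert yqr at [16, 28, 32] -> counters=[0,0,0,0,0,0,1,1,1,0,1,1,1,1,1,0,1,2,1,1,0,1,2,1,0,0,1,1,2,0,0,0,1,0,0,0,1,1]
Step 9: insert l at [3, 12, 16] -> counters=[0,0,0,1,0,0,1,1,1,0,1,1,2,1,1,0,2,2,1,1,0,1,2,1,0,0,1,1,2,0,0,0,1,0,0,0,1,1]
Step 10: insert eq at [19, 21, 24] -> counters=[0,0,0,1,0,0,1,1,1,0,1,1,2,1,1,0,2,2,1,2,0,2,2,1,1,0,1,1,2,0,0,0,1,0,0,0,1,1]
Step 11: insert mhr at [7, 35, 36] -> counters=[0,0,0,1,0,0,1,2,1,0,1,1,2,1,1,0,2,2,1,2,0,2,2,1,1,0,1,1,2,0,0,0,1,0,0,1,2,1]
Step 12: delete t at [8, 12, 36] -> counters=[0,0,0,1,0,0,1,2,0,0,1,1,1,1,1,0,2,2,1,2,0,2,2,1,1,0,1,1,2,0,0,0,1,0,0,1,1,1]
Step 13: delete iic at [18, 19, 28] -> counters=[0,0,0,1,0,0,1,2,0,0,1,1,1,1,1,0,2,2,0,1,0,2,2,1,1,0,1,1,1,0,0,0,1,0,0,1,1,1]
Step 14: insert ro at [6, 14, 22] -> counters=[0,0,0,1,0,0,2,2,0,0,1,1,1,1,2,0,2,2,0,1,0,2,3,1,1,0,1,1,1,0,0,0,1,0,0,1,1,1]
Step 15: insert md at [11, 13, 17] -> counters=[0,0,0,1,0,0,2,2,0,0,1,2,1,2,2,0,2,3,0,1,0,2,3,1,1,0,1,1,1,0,0,0,1,0,0,1,1,1]
Query eq: check counters[19]=1 counters[21]=2 counters[24]=1 -> maybe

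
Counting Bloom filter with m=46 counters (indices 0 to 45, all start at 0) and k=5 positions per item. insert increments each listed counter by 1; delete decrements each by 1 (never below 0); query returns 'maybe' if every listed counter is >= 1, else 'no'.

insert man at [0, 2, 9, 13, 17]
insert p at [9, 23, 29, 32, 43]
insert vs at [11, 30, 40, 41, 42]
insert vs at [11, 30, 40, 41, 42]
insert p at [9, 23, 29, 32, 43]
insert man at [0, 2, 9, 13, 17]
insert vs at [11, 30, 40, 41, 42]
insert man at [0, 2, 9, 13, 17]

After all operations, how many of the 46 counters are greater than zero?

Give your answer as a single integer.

Answer: 14

Derivation:
Step 1: insert man at [0, 2, 9, 13, 17] -> counters=[1,0,1,0,0,0,0,0,0,1,0,0,0,1,0,0,0,1,0,0,0,0,0,0,0,0,0,0,0,0,0,0,0,0,0,0,0,0,0,0,0,0,0,0,0,0]
Step 2: insert p at [9, 23, 29, 32, 43] -> counters=[1,0,1,0,0,0,0,0,0,2,0,0,0,1,0,0,0,1,0,0,0,0,0,1,0,0,0,0,0,1,0,0,1,0,0,0,0,0,0,0,0,0,0,1,0,0]
Step 3: insert vs at [11, 30, 40, 41, 42] -> counters=[1,0,1,0,0,0,0,0,0,2,0,1,0,1,0,0,0,1,0,0,0,0,0,1,0,0,0,0,0,1,1,0,1,0,0,0,0,0,0,0,1,1,1,1,0,0]
Step 4: insert vs at [11, 30, 40, 41, 42] -> counters=[1,0,1,0,0,0,0,0,0,2,0,2,0,1,0,0,0,1,0,0,0,0,0,1,0,0,0,0,0,1,2,0,1,0,0,0,0,0,0,0,2,2,2,1,0,0]
Step 5: insert p at [9, 23, 29, 32, 43] -> counters=[1,0,1,0,0,0,0,0,0,3,0,2,0,1,0,0,0,1,0,0,0,0,0,2,0,0,0,0,0,2,2,0,2,0,0,0,0,0,0,0,2,2,2,2,0,0]
Step 6: insert man at [0, 2, 9, 13, 17] -> counters=[2,0,2,0,0,0,0,0,0,4,0,2,0,2,0,0,0,2,0,0,0,0,0,2,0,0,0,0,0,2,2,0,2,0,0,0,0,0,0,0,2,2,2,2,0,0]
Step 7: insert vs at [11, 30, 40, 41, 42] -> counters=[2,0,2,0,0,0,0,0,0,4,0,3,0,2,0,0,0,2,0,0,0,0,0,2,0,0,0,0,0,2,3,0,2,0,0,0,0,0,0,0,3,3,3,2,0,0]
Step 8: insert man at [0, 2, 9, 13, 17] -> counters=[3,0,3,0,0,0,0,0,0,5,0,3,0,3,0,0,0,3,0,0,0,0,0,2,0,0,0,0,0,2,3,0,2,0,0,0,0,0,0,0,3,3,3,2,0,0]
Final counters=[3,0,3,0,0,0,0,0,0,5,0,3,0,3,0,0,0,3,0,0,0,0,0,2,0,0,0,0,0,2,3,0,2,0,0,0,0,0,0,0,3,3,3,2,0,0] -> 14 nonzero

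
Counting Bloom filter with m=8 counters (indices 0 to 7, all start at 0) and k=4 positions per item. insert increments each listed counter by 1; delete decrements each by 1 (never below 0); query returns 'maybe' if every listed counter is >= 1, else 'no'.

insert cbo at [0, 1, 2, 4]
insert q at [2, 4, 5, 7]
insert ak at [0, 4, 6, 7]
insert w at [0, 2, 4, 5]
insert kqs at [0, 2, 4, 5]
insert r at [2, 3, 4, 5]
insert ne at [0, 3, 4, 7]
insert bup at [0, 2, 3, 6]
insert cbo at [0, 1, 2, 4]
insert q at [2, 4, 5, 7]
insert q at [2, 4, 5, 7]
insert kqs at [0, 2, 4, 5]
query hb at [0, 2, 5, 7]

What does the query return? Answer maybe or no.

Answer: maybe

Derivation:
Step 1: insert cbo at [0, 1, 2, 4] -> counters=[1,1,1,0,1,0,0,0]
Step 2: insert q at [2, 4, 5, 7] -> counters=[1,1,2,0,2,1,0,1]
Step 3: insert ak at [0, 4, 6, 7] -> counters=[2,1,2,0,3,1,1,2]
Step 4: insert w at [0, 2, 4, 5] -> counters=[3,1,3,0,4,2,1,2]
Step 5: insert kqs at [0, 2, 4, 5] -> counters=[4,1,4,0,5,3,1,2]
Step 6: insert r at [2, 3, 4, 5] -> counters=[4,1,5,1,6,4,1,2]
Step 7: insert ne at [0, 3, 4, 7] -> counters=[5,1,5,2,7,4,1,3]
Step 8: insert bup at [0, 2, 3, 6] -> counters=[6,1,6,3,7,4,2,3]
Step 9: insert cbo at [0, 1, 2, 4] -> counters=[7,2,7,3,8,4,2,3]
Step 10: insert q at [2, 4, 5, 7] -> counters=[7,2,8,3,9,5,2,4]
Step 11: insert q at [2, 4, 5, 7] -> counters=[7,2,9,3,10,6,2,5]
Step 12: insert kqs at [0, 2, 4, 5] -> counters=[8,2,10,3,11,7,2,5]
Query hb: check counters[0]=8 counters[2]=10 counters[5]=7 counters[7]=5 -> maybe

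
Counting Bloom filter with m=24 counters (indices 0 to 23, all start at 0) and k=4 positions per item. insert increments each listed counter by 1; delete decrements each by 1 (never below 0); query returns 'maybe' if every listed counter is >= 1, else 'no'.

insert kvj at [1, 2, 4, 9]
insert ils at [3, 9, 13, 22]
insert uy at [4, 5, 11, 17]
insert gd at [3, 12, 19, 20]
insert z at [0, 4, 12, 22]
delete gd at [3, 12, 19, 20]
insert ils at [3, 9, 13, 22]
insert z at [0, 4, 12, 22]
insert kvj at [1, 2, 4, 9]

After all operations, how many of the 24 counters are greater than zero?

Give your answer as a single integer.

Step 1: insert kvj at [1, 2, 4, 9] -> counters=[0,1,1,0,1,0,0,0,0,1,0,0,0,0,0,0,0,0,0,0,0,0,0,0]
Step 2: insert ils at [3, 9, 13, 22] -> counters=[0,1,1,1,1,0,0,0,0,2,0,0,0,1,0,0,0,0,0,0,0,0,1,0]
Step 3: insert uy at [4, 5, 11, 17] -> counters=[0,1,1,1,2,1,0,0,0,2,0,1,0,1,0,0,0,1,0,0,0,0,1,0]
Step 4: insert gd at [3, 12, 19, 20] -> counters=[0,1,1,2,2,1,0,0,0,2,0,1,1,1,0,0,0,1,0,1,1,0,1,0]
Step 5: insert z at [0, 4, 12, 22] -> counters=[1,1,1,2,3,1,0,0,0,2,0,1,2,1,0,0,0,1,0,1,1,0,2,0]
Step 6: delete gd at [3, 12, 19, 20] -> counters=[1,1,1,1,3,1,0,0,0,2,0,1,1,1,0,0,0,1,0,0,0,0,2,0]
Step 7: insert ils at [3, 9, 13, 22] -> counters=[1,1,1,2,3,1,0,0,0,3,0,1,1,2,0,0,0,1,0,0,0,0,3,0]
Step 8: insert z at [0, 4, 12, 22] -> counters=[2,1,1,2,4,1,0,0,0,3,0,1,2,2,0,0,0,1,0,0,0,0,4,0]
Step 9: insert kvj at [1, 2, 4, 9] -> counters=[2,2,2,2,5,1,0,0,0,4,0,1,2,2,0,0,0,1,0,0,0,0,4,0]
Final counters=[2,2,2,2,5,1,0,0,0,4,0,1,2,2,0,0,0,1,0,0,0,0,4,0] -> 12 nonzero

Answer: 12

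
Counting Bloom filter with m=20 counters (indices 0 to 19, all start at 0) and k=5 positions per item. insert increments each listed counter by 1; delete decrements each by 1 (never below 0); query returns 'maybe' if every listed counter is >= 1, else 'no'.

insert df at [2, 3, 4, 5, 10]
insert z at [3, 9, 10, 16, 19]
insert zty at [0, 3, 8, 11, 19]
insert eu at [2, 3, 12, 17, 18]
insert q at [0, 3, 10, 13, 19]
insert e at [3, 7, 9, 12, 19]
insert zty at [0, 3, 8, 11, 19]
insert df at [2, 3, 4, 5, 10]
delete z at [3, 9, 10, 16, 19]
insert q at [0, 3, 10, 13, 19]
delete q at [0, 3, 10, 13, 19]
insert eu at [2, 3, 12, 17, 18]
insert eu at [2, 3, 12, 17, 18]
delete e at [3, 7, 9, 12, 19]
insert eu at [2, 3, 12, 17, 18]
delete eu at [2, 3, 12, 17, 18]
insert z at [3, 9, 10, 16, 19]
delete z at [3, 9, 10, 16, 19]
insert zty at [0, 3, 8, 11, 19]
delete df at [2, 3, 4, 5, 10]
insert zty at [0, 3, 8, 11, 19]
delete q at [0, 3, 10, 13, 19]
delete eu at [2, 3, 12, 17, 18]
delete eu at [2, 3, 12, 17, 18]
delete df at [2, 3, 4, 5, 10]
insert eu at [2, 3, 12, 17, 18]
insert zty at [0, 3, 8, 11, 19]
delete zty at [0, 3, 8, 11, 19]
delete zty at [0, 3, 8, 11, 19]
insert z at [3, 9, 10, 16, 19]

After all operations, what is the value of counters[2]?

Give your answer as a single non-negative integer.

Step 1: insert df at [2, 3, 4, 5, 10] -> counters=[0,0,1,1,1,1,0,0,0,0,1,0,0,0,0,0,0,0,0,0]
Step 2: insert z at [3, 9, 10, 16, 19] -> counters=[0,0,1,2,1,1,0,0,0,1,2,0,0,0,0,0,1,0,0,1]
Step 3: insert zty at [0, 3, 8, 11, 19] -> counters=[1,0,1,3,1,1,0,0,1,1,2,1,0,0,0,0,1,0,0,2]
Step 4: insert eu at [2, 3, 12, 17, 18] -> counters=[1,0,2,4,1,1,0,0,1,1,2,1,1,0,0,0,1,1,1,2]
Step 5: insert q at [0, 3, 10, 13, 19] -> counters=[2,0,2,5,1,1,0,0,1,1,3,1,1,1,0,0,1,1,1,3]
Step 6: insert e at [3, 7, 9, 12, 19] -> counters=[2,0,2,6,1,1,0,1,1,2,3,1,2,1,0,0,1,1,1,4]
Step 7: insert zty at [0, 3, 8, 11, 19] -> counters=[3,0,2,7,1,1,0,1,2,2,3,2,2,1,0,0,1,1,1,5]
Step 8: insert df at [2, 3, 4, 5, 10] -> counters=[3,0,3,8,2,2,0,1,2,2,4,2,2,1,0,0,1,1,1,5]
Step 9: delete z at [3, 9, 10, 16, 19] -> counters=[3,0,3,7,2,2,0,1,2,1,3,2,2,1,0,0,0,1,1,4]
Step 10: insert q at [0, 3, 10, 13, 19] -> counters=[4,0,3,8,2,2,0,1,2,1,4,2,2,2,0,0,0,1,1,5]
Step 11: delete q at [0, 3, 10, 13, 19] -> counters=[3,0,3,7,2,2,0,1,2,1,3,2,2,1,0,0,0,1,1,4]
Step 12: insert eu at [2, 3, 12, 17, 18] -> counters=[3,0,4,8,2,2,0,1,2,1,3,2,3,1,0,0,0,2,2,4]
Step 13: insert eu at [2, 3, 12, 17, 18] -> counters=[3,0,5,9,2,2,0,1,2,1,3,2,4,1,0,0,0,3,3,4]
Step 14: delete e at [3, 7, 9, 12, 19] -> counters=[3,0,5,8,2,2,0,0,2,0,3,2,3,1,0,0,0,3,3,3]
Step 15: insert eu at [2, 3, 12, 17, 18] -> counters=[3,0,6,9,2,2,0,0,2,0,3,2,4,1,0,0,0,4,4,3]
Step 16: delete eu at [2, 3, 12, 17, 18] -> counters=[3,0,5,8,2,2,0,0,2,0,3,2,3,1,0,0,0,3,3,3]
Step 17: insert z at [3, 9, 10, 16, 19] -> counters=[3,0,5,9,2,2,0,0,2,1,4,2,3,1,0,0,1,3,3,4]
Step 18: delete z at [3, 9, 10, 16, 19] -> counters=[3,0,5,8,2,2,0,0,2,0,3,2,3,1,0,0,0,3,3,3]
Step 19: insert zty at [0, 3, 8, 11, 19] -> counters=[4,0,5,9,2,2,0,0,3,0,3,3,3,1,0,0,0,3,3,4]
Step 20: delete df at [2, 3, 4, 5, 10] -> counters=[4,0,4,8,1,1,0,0,3,0,2,3,3,1,0,0,0,3,3,4]
Step 21: insert zty at [0, 3, 8, 11, 19] -> counters=[5,0,4,9,1,1,0,0,4,0,2,4,3,1,0,0,0,3,3,5]
Step 22: delete q at [0, 3, 10, 13, 19] -> counters=[4,0,4,8,1,1,0,0,4,0,1,4,3,0,0,0,0,3,3,4]
Step 23: delete eu at [2, 3, 12, 17, 18] -> counters=[4,0,3,7,1,1,0,0,4,0,1,4,2,0,0,0,0,2,2,4]
Step 24: delete eu at [2, 3, 12, 17, 18] -> counters=[4,0,2,6,1,1,0,0,4,0,1,4,1,0,0,0,0,1,1,4]
Step 25: delete df at [2, 3, 4, 5, 10] -> counters=[4,0,1,5,0,0,0,0,4,0,0,4,1,0,0,0,0,1,1,4]
Step 26: insert eu at [2, 3, 12, 17, 18] -> counters=[4,0,2,6,0,0,0,0,4,0,0,4,2,0,0,0,0,2,2,4]
Step 27: insert zty at [0, 3, 8, 11, 19] -> counters=[5,0,2,7,0,0,0,0,5,0,0,5,2,0,0,0,0,2,2,5]
Step 28: delete zty at [0, 3, 8, 11, 19] -> counters=[4,0,2,6,0,0,0,0,4,0,0,4,2,0,0,0,0,2,2,4]
Step 29: delete zty at [0, 3, 8, 11, 19] -> counters=[3,0,2,5,0,0,0,0,3,0,0,3,2,0,0,0,0,2,2,3]
Step 30: insert z at [3, 9, 10, 16, 19] -> counters=[3,0,2,6,0,0,0,0,3,1,1,3,2,0,0,0,1,2,2,4]
Final counters=[3,0,2,6,0,0,0,0,3,1,1,3,2,0,0,0,1,2,2,4] -> counters[2]=2

Answer: 2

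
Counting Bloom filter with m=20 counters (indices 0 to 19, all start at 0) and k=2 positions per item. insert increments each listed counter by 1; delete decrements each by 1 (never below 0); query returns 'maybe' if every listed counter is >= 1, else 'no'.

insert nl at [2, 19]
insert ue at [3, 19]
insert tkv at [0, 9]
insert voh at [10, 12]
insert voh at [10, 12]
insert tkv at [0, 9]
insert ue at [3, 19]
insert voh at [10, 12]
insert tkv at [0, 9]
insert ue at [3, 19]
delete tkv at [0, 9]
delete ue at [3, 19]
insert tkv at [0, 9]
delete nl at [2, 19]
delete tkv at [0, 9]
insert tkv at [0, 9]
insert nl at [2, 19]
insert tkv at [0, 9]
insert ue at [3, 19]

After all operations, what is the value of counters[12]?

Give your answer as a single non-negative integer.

Step 1: insert nl at [2, 19] -> counters=[0,0,1,0,0,0,0,0,0,0,0,0,0,0,0,0,0,0,0,1]
Step 2: insert ue at [3, 19] -> counters=[0,0,1,1,0,0,0,0,0,0,0,0,0,0,0,0,0,0,0,2]
Step 3: insert tkv at [0, 9] -> counters=[1,0,1,1,0,0,0,0,0,1,0,0,0,0,0,0,0,0,0,2]
Step 4: insert voh at [10, 12] -> counters=[1,0,1,1,0,0,0,0,0,1,1,0,1,0,0,0,0,0,0,2]
Step 5: insert voh at [10, 12] -> counters=[1,0,1,1,0,0,0,0,0,1,2,0,2,0,0,0,0,0,0,2]
Step 6: insert tkv at [0, 9] -> counters=[2,0,1,1,0,0,0,0,0,2,2,0,2,0,0,0,0,0,0,2]
Step 7: insert ue at [3, 19] -> counters=[2,0,1,2,0,0,0,0,0,2,2,0,2,0,0,0,0,0,0,3]
Step 8: insert voh at [10, 12] -> counters=[2,0,1,2,0,0,0,0,0,2,3,0,3,0,0,0,0,0,0,3]
Step 9: insert tkv at [0, 9] -> counters=[3,0,1,2,0,0,0,0,0,3,3,0,3,0,0,0,0,0,0,3]
Step 10: insert ue at [3, 19] -> counters=[3,0,1,3,0,0,0,0,0,3,3,0,3,0,0,0,0,0,0,4]
Step 11: delete tkv at [0, 9] -> counters=[2,0,1,3,0,0,0,0,0,2,3,0,3,0,0,0,0,0,0,4]
Step 12: delete ue at [3, 19] -> counters=[2,0,1,2,0,0,0,0,0,2,3,0,3,0,0,0,0,0,0,3]
Step 13: insert tkv at [0, 9] -> counters=[3,0,1,2,0,0,0,0,0,3,3,0,3,0,0,0,0,0,0,3]
Step 14: delete nl at [2, 19] -> counters=[3,0,0,2,0,0,0,0,0,3,3,0,3,0,0,0,0,0,0,2]
Step 15: delete tkv at [0, 9] -> counters=[2,0,0,2,0,0,0,0,0,2,3,0,3,0,0,0,0,0,0,2]
Step 16: insert tkv at [0, 9] -> counters=[3,0,0,2,0,0,0,0,0,3,3,0,3,0,0,0,0,0,0,2]
Step 17: insert nl at [2, 19] -> counters=[3,0,1,2,0,0,0,0,0,3,3,0,3,0,0,0,0,0,0,3]
Step 18: insert tkv at [0, 9] -> counters=[4,0,1,2,0,0,0,0,0,4,3,0,3,0,0,0,0,0,0,3]
Step 19: insert ue at [3, 19] -> counters=[4,0,1,3,0,0,0,0,0,4,3,0,3,0,0,0,0,0,0,4]
Final counters=[4,0,1,3,0,0,0,0,0,4,3,0,3,0,0,0,0,0,0,4] -> counters[12]=3

Answer: 3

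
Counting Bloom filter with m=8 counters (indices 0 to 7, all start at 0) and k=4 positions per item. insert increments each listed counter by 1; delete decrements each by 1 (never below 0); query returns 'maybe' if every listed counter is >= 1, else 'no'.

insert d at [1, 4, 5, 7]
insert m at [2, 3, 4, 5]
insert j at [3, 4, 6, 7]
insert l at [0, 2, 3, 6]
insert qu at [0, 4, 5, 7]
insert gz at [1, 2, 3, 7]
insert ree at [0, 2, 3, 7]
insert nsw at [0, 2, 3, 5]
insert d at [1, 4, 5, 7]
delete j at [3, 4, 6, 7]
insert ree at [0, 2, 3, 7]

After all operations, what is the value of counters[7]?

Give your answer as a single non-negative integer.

Answer: 6

Derivation:
Step 1: insert d at [1, 4, 5, 7] -> counters=[0,1,0,0,1,1,0,1]
Step 2: insert m at [2, 3, 4, 5] -> counters=[0,1,1,1,2,2,0,1]
Step 3: insert j at [3, 4, 6, 7] -> counters=[0,1,1,2,3,2,1,2]
Step 4: insert l at [0, 2, 3, 6] -> counters=[1,1,2,3,3,2,2,2]
Step 5: insert qu at [0, 4, 5, 7] -> counters=[2,1,2,3,4,3,2,3]
Step 6: insert gz at [1, 2, 3, 7] -> counters=[2,2,3,4,4,3,2,4]
Step 7: insert ree at [0, 2, 3, 7] -> counters=[3,2,4,5,4,3,2,5]
Step 8: insert nsw at [0, 2, 3, 5] -> counters=[4,2,5,6,4,4,2,5]
Step 9: insert d at [1, 4, 5, 7] -> counters=[4,3,5,6,5,5,2,6]
Step 10: delete j at [3, 4, 6, 7] -> counters=[4,3,5,5,4,5,1,5]
Step 11: insert ree at [0, 2, 3, 7] -> counters=[5,3,6,6,4,5,1,6]
Final counters=[5,3,6,6,4,5,1,6] -> counters[7]=6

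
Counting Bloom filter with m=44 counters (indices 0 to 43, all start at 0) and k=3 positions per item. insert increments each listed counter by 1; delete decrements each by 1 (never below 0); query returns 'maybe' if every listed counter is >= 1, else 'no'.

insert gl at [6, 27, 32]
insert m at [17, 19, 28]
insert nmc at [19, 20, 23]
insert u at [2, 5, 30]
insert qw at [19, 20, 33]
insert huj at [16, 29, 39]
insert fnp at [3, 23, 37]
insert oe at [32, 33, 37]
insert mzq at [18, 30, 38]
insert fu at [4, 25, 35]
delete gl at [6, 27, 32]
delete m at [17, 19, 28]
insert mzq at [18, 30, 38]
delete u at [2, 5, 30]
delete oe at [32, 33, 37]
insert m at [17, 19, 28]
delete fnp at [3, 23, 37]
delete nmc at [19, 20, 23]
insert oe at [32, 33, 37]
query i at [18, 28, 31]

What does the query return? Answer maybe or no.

Answer: no

Derivation:
Step 1: insert gl at [6, 27, 32] -> counters=[0,0,0,0,0,0,1,0,0,0,0,0,0,0,0,0,0,0,0,0,0,0,0,0,0,0,0,1,0,0,0,0,1,0,0,0,0,0,0,0,0,0,0,0]
Step 2: insert m at [17, 19, 28] -> counters=[0,0,0,0,0,0,1,0,0,0,0,0,0,0,0,0,0,1,0,1,0,0,0,0,0,0,0,1,1,0,0,0,1,0,0,0,0,0,0,0,0,0,0,0]
Step 3: insert nmc at [19, 20, 23] -> counters=[0,0,0,0,0,0,1,0,0,0,0,0,0,0,0,0,0,1,0,2,1,0,0,1,0,0,0,1,1,0,0,0,1,0,0,0,0,0,0,0,0,0,0,0]
Step 4: insert u at [2, 5, 30] -> counters=[0,0,1,0,0,1,1,0,0,0,0,0,0,0,0,0,0,1,0,2,1,0,0,1,0,0,0,1,1,0,1,0,1,0,0,0,0,0,0,0,0,0,0,0]
Step 5: insert qw at [19, 20, 33] -> counters=[0,0,1,0,0,1,1,0,0,0,0,0,0,0,0,0,0,1,0,3,2,0,0,1,0,0,0,1,1,0,1,0,1,1,0,0,0,0,0,0,0,0,0,0]
Step 6: insert huj at [16, 29, 39] -> counters=[0,0,1,0,0,1,1,0,0,0,0,0,0,0,0,0,1,1,0,3,2,0,0,1,0,0,0,1,1,1,1,0,1,1,0,0,0,0,0,1,0,0,0,0]
Step 7: insert fnp at [3, 23, 37] -> counters=[0,0,1,1,0,1,1,0,0,0,0,0,0,0,0,0,1,1,0,3,2,0,0,2,0,0,0,1,1,1,1,0,1,1,0,0,0,1,0,1,0,0,0,0]
Step 8: insert oe at [32, 33, 37] -> counters=[0,0,1,1,0,1,1,0,0,0,0,0,0,0,0,0,1,1,0,3,2,0,0,2,0,0,0,1,1,1,1,0,2,2,0,0,0,2,0,1,0,0,0,0]
Step 9: insert mzq at [18, 30, 38] -> counters=[0,0,1,1,0,1,1,0,0,0,0,0,0,0,0,0,1,1,1,3,2,0,0,2,0,0,0,1,1,1,2,0,2,2,0,0,0,2,1,1,0,0,0,0]
Step 10: insert fu at [4, 25, 35] -> counters=[0,0,1,1,1,1,1,0,0,0,0,0,0,0,0,0,1,1,1,3,2,0,0,2,0,1,0,1,1,1,2,0,2,2,0,1,0,2,1,1,0,0,0,0]
Step 11: delete gl at [6, 27, 32] -> counters=[0,0,1,1,1,1,0,0,0,0,0,0,0,0,0,0,1,1,1,3,2,0,0,2,0,1,0,0,1,1,2,0,1,2,0,1,0,2,1,1,0,0,0,0]
Step 12: delete m at [17, 19, 28] -> counters=[0,0,1,1,1,1,0,0,0,0,0,0,0,0,0,0,1,0,1,2,2,0,0,2,0,1,0,0,0,1,2,0,1,2,0,1,0,2,1,1,0,0,0,0]
Step 13: insert mzq at [18, 30, 38] -> counters=[0,0,1,1,1,1,0,0,0,0,0,0,0,0,0,0,1,0,2,2,2,0,0,2,0,1,0,0,0,1,3,0,1,2,0,1,0,2,2,1,0,0,0,0]
Step 14: delete u at [2, 5, 30] -> counters=[0,0,0,1,1,0,0,0,0,0,0,0,0,0,0,0,1,0,2,2,2,0,0,2,0,1,0,0,0,1,2,0,1,2,0,1,0,2,2,1,0,0,0,0]
Step 15: delete oe at [32, 33, 37] -> counters=[0,0,0,1,1,0,0,0,0,0,0,0,0,0,0,0,1,0,2,2,2,0,0,2,0,1,0,0,0,1,2,0,0,1,0,1,0,1,2,1,0,0,0,0]
Step 16: insert m at [17, 19, 28] -> counters=[0,0,0,1,1,0,0,0,0,0,0,0,0,0,0,0,1,1,2,3,2,0,0,2,0,1,0,0,1,1,2,0,0,1,0,1,0,1,2,1,0,0,0,0]
Step 17: delete fnp at [3, 23, 37] -> counters=[0,0,0,0,1,0,0,0,0,0,0,0,0,0,0,0,1,1,2,3,2,0,0,1,0,1,0,0,1,1,2,0,0,1,0,1,0,0,2,1,0,0,0,0]
Step 18: delete nmc at [19, 20, 23] -> counters=[0,0,0,0,1,0,0,0,0,0,0,0,0,0,0,0,1,1,2,2,1,0,0,0,0,1,0,0,1,1,2,0,0,1,0,1,0,0,2,1,0,0,0,0]
Step 19: insert oe at [32, 33, 37] -> counters=[0,0,0,0,1,0,0,0,0,0,0,0,0,0,0,0,1,1,2,2,1,0,0,0,0,1,0,0,1,1,2,0,1,2,0,1,0,1,2,1,0,0,0,0]
Query i: check counters[18]=2 counters[28]=1 counters[31]=0 -> no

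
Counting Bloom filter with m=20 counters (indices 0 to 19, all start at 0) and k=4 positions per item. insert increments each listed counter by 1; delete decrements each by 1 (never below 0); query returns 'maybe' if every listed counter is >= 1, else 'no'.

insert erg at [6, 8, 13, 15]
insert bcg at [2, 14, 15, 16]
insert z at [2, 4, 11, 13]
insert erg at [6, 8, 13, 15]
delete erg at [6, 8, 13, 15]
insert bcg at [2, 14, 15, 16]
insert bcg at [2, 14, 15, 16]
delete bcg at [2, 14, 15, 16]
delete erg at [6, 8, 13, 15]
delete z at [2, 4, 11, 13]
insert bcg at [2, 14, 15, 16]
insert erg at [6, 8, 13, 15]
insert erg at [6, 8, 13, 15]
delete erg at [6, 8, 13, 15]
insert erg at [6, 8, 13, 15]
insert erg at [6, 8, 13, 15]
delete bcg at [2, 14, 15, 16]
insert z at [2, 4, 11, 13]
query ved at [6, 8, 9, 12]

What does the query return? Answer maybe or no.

Answer: no

Derivation:
Step 1: insert erg at [6, 8, 13, 15] -> counters=[0,0,0,0,0,0,1,0,1,0,0,0,0,1,0,1,0,0,0,0]
Step 2: insert bcg at [2, 14, 15, 16] -> counters=[0,0,1,0,0,0,1,0,1,0,0,0,0,1,1,2,1,0,0,0]
Step 3: insert z at [2, 4, 11, 13] -> counters=[0,0,2,0,1,0,1,0,1,0,0,1,0,2,1,2,1,0,0,0]
Step 4: insert erg at [6, 8, 13, 15] -> counters=[0,0,2,0,1,0,2,0,2,0,0,1,0,3,1,3,1,0,0,0]
Step 5: delete erg at [6, 8, 13, 15] -> counters=[0,0,2,0,1,0,1,0,1,0,0,1,0,2,1,2,1,0,0,0]
Step 6: insert bcg at [2, 14, 15, 16] -> counters=[0,0,3,0,1,0,1,0,1,0,0,1,0,2,2,3,2,0,0,0]
Step 7: insert bcg at [2, 14, 15, 16] -> counters=[0,0,4,0,1,0,1,0,1,0,0,1,0,2,3,4,3,0,0,0]
Step 8: delete bcg at [2, 14, 15, 16] -> counters=[0,0,3,0,1,0,1,0,1,0,0,1,0,2,2,3,2,0,0,0]
Step 9: delete erg at [6, 8, 13, 15] -> counters=[0,0,3,0,1,0,0,0,0,0,0,1,0,1,2,2,2,0,0,0]
Step 10: delete z at [2, 4, 11, 13] -> counters=[0,0,2,0,0,0,0,0,0,0,0,0,0,0,2,2,2,0,0,0]
Step 11: insert bcg at [2, 14, 15, 16] -> counters=[0,0,3,0,0,0,0,0,0,0,0,0,0,0,3,3,3,0,0,0]
Step 12: insert erg at [6, 8, 13, 15] -> counters=[0,0,3,0,0,0,1,0,1,0,0,0,0,1,3,4,3,0,0,0]
Step 13: insert erg at [6, 8, 13, 15] -> counters=[0,0,3,0,0,0,2,0,2,0,0,0,0,2,3,5,3,0,0,0]
Step 14: delete erg at [6, 8, 13, 15] -> counters=[0,0,3,0,0,0,1,0,1,0,0,0,0,1,3,4,3,0,0,0]
Step 15: insert erg at [6, 8, 13, 15] -> counters=[0,0,3,0,0,0,2,0,2,0,0,0,0,2,3,5,3,0,0,0]
Step 16: insert erg at [6, 8, 13, 15] -> counters=[0,0,3,0,0,0,3,0,3,0,0,0,0,3,3,6,3,0,0,0]
Step 17: delete bcg at [2, 14, 15, 16] -> counters=[0,0,2,0,0,0,3,0,3,0,0,0,0,3,2,5,2,0,0,0]
Step 18: insert z at [2, 4, 11, 13] -> counters=[0,0,3,0,1,0,3,0,3,0,0,1,0,4,2,5,2,0,0,0]
Query ved: check counters[6]=3 counters[8]=3 counters[9]=0 counters[12]=0 -> no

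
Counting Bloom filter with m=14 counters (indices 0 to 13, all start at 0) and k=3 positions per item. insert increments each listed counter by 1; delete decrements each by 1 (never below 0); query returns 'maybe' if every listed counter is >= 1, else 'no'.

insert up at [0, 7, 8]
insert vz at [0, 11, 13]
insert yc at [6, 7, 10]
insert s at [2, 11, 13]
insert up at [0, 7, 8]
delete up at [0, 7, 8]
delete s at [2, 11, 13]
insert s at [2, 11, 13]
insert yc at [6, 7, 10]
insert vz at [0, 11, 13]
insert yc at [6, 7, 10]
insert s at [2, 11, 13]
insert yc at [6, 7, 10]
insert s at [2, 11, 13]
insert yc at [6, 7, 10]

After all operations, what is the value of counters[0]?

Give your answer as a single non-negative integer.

Step 1: insert up at [0, 7, 8] -> counters=[1,0,0,0,0,0,0,1,1,0,0,0,0,0]
Step 2: insert vz at [0, 11, 13] -> counters=[2,0,0,0,0,0,0,1,1,0,0,1,0,1]
Step 3: insert yc at [6, 7, 10] -> counters=[2,0,0,0,0,0,1,2,1,0,1,1,0,1]
Step 4: insert s at [2, 11, 13] -> counters=[2,0,1,0,0,0,1,2,1,0,1,2,0,2]
Step 5: insert up at [0, 7, 8] -> counters=[3,0,1,0,0,0,1,3,2,0,1,2,0,2]
Step 6: delete up at [0, 7, 8] -> counters=[2,0,1,0,0,0,1,2,1,0,1,2,0,2]
Step 7: delete s at [2, 11, 13] -> counters=[2,0,0,0,0,0,1,2,1,0,1,1,0,1]
Step 8: insert s at [2, 11, 13] -> counters=[2,0,1,0,0,0,1,2,1,0,1,2,0,2]
Step 9: insert yc at [6, 7, 10] -> counters=[2,0,1,0,0,0,2,3,1,0,2,2,0,2]
Step 10: insert vz at [0, 11, 13] -> counters=[3,0,1,0,0,0,2,3,1,0,2,3,0,3]
Step 11: insert yc at [6, 7, 10] -> counters=[3,0,1,0,0,0,3,4,1,0,3,3,0,3]
Step 12: insert s at [2, 11, 13] -> counters=[3,0,2,0,0,0,3,4,1,0,3,4,0,4]
Step 13: insert yc at [6, 7, 10] -> counters=[3,0,2,0,0,0,4,5,1,0,4,4,0,4]
Step 14: insert s at [2, 11, 13] -> counters=[3,0,3,0,0,0,4,5,1,0,4,5,0,5]
Step 15: insert yc at [6, 7, 10] -> counters=[3,0,3,0,0,0,5,6,1,0,5,5,0,5]
Final counters=[3,0,3,0,0,0,5,6,1,0,5,5,0,5] -> counters[0]=3

Answer: 3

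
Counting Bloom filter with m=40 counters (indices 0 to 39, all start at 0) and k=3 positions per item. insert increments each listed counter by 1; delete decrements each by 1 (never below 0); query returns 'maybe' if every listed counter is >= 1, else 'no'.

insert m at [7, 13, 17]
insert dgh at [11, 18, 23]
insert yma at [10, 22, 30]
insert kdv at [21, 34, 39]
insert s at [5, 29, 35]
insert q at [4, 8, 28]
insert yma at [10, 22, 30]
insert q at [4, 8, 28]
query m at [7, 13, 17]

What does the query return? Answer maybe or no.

Step 1: insert m at [7, 13, 17] -> counters=[0,0,0,0,0,0,0,1,0,0,0,0,0,1,0,0,0,1,0,0,0,0,0,0,0,0,0,0,0,0,0,0,0,0,0,0,0,0,0,0]
Step 2: insert dgh at [11, 18, 23] -> counters=[0,0,0,0,0,0,0,1,0,0,0,1,0,1,0,0,0,1,1,0,0,0,0,1,0,0,0,0,0,0,0,0,0,0,0,0,0,0,0,0]
Step 3: insert yma at [10, 22, 30] -> counters=[0,0,0,0,0,0,0,1,0,0,1,1,0,1,0,0,0,1,1,0,0,0,1,1,0,0,0,0,0,0,1,0,0,0,0,0,0,0,0,0]
Step 4: insert kdv at [21, 34, 39] -> counters=[0,0,0,0,0,0,0,1,0,0,1,1,0,1,0,0,0,1,1,0,0,1,1,1,0,0,0,0,0,0,1,0,0,0,1,0,0,0,0,1]
Step 5: insert s at [5, 29, 35] -> counters=[0,0,0,0,0,1,0,1,0,0,1,1,0,1,0,0,0,1,1,0,0,1,1,1,0,0,0,0,0,1,1,0,0,0,1,1,0,0,0,1]
Step 6: insert q at [4, 8, 28] -> counters=[0,0,0,0,1,1,0,1,1,0,1,1,0,1,0,0,0,1,1,0,0,1,1,1,0,0,0,0,1,1,1,0,0,0,1,1,0,0,0,1]
Step 7: insert yma at [10, 22, 30] -> counters=[0,0,0,0,1,1,0,1,1,0,2,1,0,1,0,0,0,1,1,0,0,1,2,1,0,0,0,0,1,1,2,0,0,0,1,1,0,0,0,1]
Step 8: insert q at [4, 8, 28] -> counters=[0,0,0,0,2,1,0,1,2,0,2,1,0,1,0,0,0,1,1,0,0,1,2,1,0,0,0,0,2,1,2,0,0,0,1,1,0,0,0,1]
Query m: check counters[7]=1 counters[13]=1 counters[17]=1 -> maybe

Answer: maybe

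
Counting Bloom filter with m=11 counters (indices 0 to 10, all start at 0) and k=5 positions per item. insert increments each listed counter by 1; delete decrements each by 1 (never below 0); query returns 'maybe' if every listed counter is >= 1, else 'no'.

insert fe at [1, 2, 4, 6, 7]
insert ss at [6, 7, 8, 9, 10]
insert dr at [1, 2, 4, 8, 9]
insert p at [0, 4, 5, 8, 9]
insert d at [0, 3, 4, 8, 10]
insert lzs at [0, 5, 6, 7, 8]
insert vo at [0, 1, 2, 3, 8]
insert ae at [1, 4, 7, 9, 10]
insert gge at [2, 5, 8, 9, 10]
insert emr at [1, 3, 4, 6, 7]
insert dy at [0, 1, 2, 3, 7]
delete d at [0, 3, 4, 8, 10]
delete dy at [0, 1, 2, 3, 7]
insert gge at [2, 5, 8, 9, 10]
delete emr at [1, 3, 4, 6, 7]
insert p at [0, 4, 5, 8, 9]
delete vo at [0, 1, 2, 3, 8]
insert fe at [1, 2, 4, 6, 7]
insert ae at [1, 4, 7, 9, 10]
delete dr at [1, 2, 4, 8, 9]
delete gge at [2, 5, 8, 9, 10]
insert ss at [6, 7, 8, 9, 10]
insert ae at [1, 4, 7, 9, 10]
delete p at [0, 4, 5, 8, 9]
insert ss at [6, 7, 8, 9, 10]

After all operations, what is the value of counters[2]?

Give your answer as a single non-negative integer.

Step 1: insert fe at [1, 2, 4, 6, 7] -> counters=[0,1,1,0,1,0,1,1,0,0,0]
Step 2: insert ss at [6, 7, 8, 9, 10] -> counters=[0,1,1,0,1,0,2,2,1,1,1]
Step 3: insert dr at [1, 2, 4, 8, 9] -> counters=[0,2,2,0,2,0,2,2,2,2,1]
Step 4: insert p at [0, 4, 5, 8, 9] -> counters=[1,2,2,0,3,1,2,2,3,3,1]
Step 5: insert d at [0, 3, 4, 8, 10] -> counters=[2,2,2,1,4,1,2,2,4,3,2]
Step 6: insert lzs at [0, 5, 6, 7, 8] -> counters=[3,2,2,1,4,2,3,3,5,3,2]
Step 7: insert vo at [0, 1, 2, 3, 8] -> counters=[4,3,3,2,4,2,3,3,6,3,2]
Step 8: insert ae at [1, 4, 7, 9, 10] -> counters=[4,4,3,2,5,2,3,4,6,4,3]
Step 9: insert gge at [2, 5, 8, 9, 10] -> counters=[4,4,4,2,5,3,3,4,7,5,4]
Step 10: insert emr at [1, 3, 4, 6, 7] -> counters=[4,5,4,3,6,3,4,5,7,5,4]
Step 11: insert dy at [0, 1, 2, 3, 7] -> counters=[5,6,5,4,6,3,4,6,7,5,4]
Step 12: delete d at [0, 3, 4, 8, 10] -> counters=[4,6,5,3,5,3,4,6,6,5,3]
Step 13: delete dy at [0, 1, 2, 3, 7] -> counters=[3,5,4,2,5,3,4,5,6,5,3]
Step 14: insert gge at [2, 5, 8, 9, 10] -> counters=[3,5,5,2,5,4,4,5,7,6,4]
Step 15: delete emr at [1, 3, 4, 6, 7] -> counters=[3,4,5,1,4,4,3,4,7,6,4]
Step 16: insert p at [0, 4, 5, 8, 9] -> counters=[4,4,5,1,5,5,3,4,8,7,4]
Step 17: delete vo at [0, 1, 2, 3, 8] -> counters=[3,3,4,0,5,5,3,4,7,7,4]
Step 18: insert fe at [1, 2, 4, 6, 7] -> counters=[3,4,5,0,6,5,4,5,7,7,4]
Step 19: insert ae at [1, 4, 7, 9, 10] -> counters=[3,5,5,0,7,5,4,6,7,8,5]
Step 20: delete dr at [1, 2, 4, 8, 9] -> counters=[3,4,4,0,6,5,4,6,6,7,5]
Step 21: delete gge at [2, 5, 8, 9, 10] -> counters=[3,4,3,0,6,4,4,6,5,6,4]
Step 22: insert ss at [6, 7, 8, 9, 10] -> counters=[3,4,3,0,6,4,5,7,6,7,5]
Step 23: insert ae at [1, 4, 7, 9, 10] -> counters=[3,5,3,0,7,4,5,8,6,8,6]
Step 24: delete p at [0, 4, 5, 8, 9] -> counters=[2,5,3,0,6,3,5,8,5,7,6]
Step 25: insert ss at [6, 7, 8, 9, 10] -> counters=[2,5,3,0,6,3,6,9,6,8,7]
Final counters=[2,5,3,0,6,3,6,9,6,8,7] -> counters[2]=3

Answer: 3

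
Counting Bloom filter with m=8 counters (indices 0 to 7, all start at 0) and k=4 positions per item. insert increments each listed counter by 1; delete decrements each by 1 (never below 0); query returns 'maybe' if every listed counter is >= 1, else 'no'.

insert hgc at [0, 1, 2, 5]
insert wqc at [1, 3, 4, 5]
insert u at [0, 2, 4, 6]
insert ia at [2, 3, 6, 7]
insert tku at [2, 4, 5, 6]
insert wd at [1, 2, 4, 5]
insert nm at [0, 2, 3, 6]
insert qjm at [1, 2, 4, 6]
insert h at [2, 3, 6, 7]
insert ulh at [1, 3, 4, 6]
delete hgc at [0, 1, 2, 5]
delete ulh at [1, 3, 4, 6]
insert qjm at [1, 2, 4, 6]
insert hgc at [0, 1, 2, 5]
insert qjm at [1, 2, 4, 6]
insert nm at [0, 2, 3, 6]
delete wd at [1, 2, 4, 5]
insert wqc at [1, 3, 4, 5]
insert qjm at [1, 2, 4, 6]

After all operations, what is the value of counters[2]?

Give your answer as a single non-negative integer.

Step 1: insert hgc at [0, 1, 2, 5] -> counters=[1,1,1,0,0,1,0,0]
Step 2: insert wqc at [1, 3, 4, 5] -> counters=[1,2,1,1,1,2,0,0]
Step 3: insert u at [0, 2, 4, 6] -> counters=[2,2,2,1,2,2,1,0]
Step 4: insert ia at [2, 3, 6, 7] -> counters=[2,2,3,2,2,2,2,1]
Step 5: insert tku at [2, 4, 5, 6] -> counters=[2,2,4,2,3,3,3,1]
Step 6: insert wd at [1, 2, 4, 5] -> counters=[2,3,5,2,4,4,3,1]
Step 7: insert nm at [0, 2, 3, 6] -> counters=[3,3,6,3,4,4,4,1]
Step 8: insert qjm at [1, 2, 4, 6] -> counters=[3,4,7,3,5,4,5,1]
Step 9: insert h at [2, 3, 6, 7] -> counters=[3,4,8,4,5,4,6,2]
Step 10: insert ulh at [1, 3, 4, 6] -> counters=[3,5,8,5,6,4,7,2]
Step 11: delete hgc at [0, 1, 2, 5] -> counters=[2,4,7,5,6,3,7,2]
Step 12: delete ulh at [1, 3, 4, 6] -> counters=[2,3,7,4,5,3,6,2]
Step 13: insert qjm at [1, 2, 4, 6] -> counters=[2,4,8,4,6,3,7,2]
Step 14: insert hgc at [0, 1, 2, 5] -> counters=[3,5,9,4,6,4,7,2]
Step 15: insert qjm at [1, 2, 4, 6] -> counters=[3,6,10,4,7,4,8,2]
Step 16: insert nm at [0, 2, 3, 6] -> counters=[4,6,11,5,7,4,9,2]
Step 17: delete wd at [1, 2, 4, 5] -> counters=[4,5,10,5,6,3,9,2]
Step 18: insert wqc at [1, 3, 4, 5] -> counters=[4,6,10,6,7,4,9,2]
Step 19: insert qjm at [1, 2, 4, 6] -> counters=[4,7,11,6,8,4,10,2]
Final counters=[4,7,11,6,8,4,10,2] -> counters[2]=11

Answer: 11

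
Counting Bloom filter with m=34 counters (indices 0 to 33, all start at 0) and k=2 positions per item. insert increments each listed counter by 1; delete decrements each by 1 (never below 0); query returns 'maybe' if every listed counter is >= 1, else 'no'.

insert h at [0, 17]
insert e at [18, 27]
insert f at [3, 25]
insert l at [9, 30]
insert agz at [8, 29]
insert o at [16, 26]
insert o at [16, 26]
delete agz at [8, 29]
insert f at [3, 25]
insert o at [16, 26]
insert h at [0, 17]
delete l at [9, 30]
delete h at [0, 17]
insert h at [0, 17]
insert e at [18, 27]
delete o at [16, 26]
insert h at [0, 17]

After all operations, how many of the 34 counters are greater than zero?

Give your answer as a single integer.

Answer: 8

Derivation:
Step 1: insert h at [0, 17] -> counters=[1,0,0,0,0,0,0,0,0,0,0,0,0,0,0,0,0,1,0,0,0,0,0,0,0,0,0,0,0,0,0,0,0,0]
Step 2: insert e at [18, 27] -> counters=[1,0,0,0,0,0,0,0,0,0,0,0,0,0,0,0,0,1,1,0,0,0,0,0,0,0,0,1,0,0,0,0,0,0]
Step 3: insert f at [3, 25] -> counters=[1,0,0,1,0,0,0,0,0,0,0,0,0,0,0,0,0,1,1,0,0,0,0,0,0,1,0,1,0,0,0,0,0,0]
Step 4: insert l at [9, 30] -> counters=[1,0,0,1,0,0,0,0,0,1,0,0,0,0,0,0,0,1,1,0,0,0,0,0,0,1,0,1,0,0,1,0,0,0]
Step 5: insert agz at [8, 29] -> counters=[1,0,0,1,0,0,0,0,1,1,0,0,0,0,0,0,0,1,1,0,0,0,0,0,0,1,0,1,0,1,1,0,0,0]
Step 6: insert o at [16, 26] -> counters=[1,0,0,1,0,0,0,0,1,1,0,0,0,0,0,0,1,1,1,0,0,0,0,0,0,1,1,1,0,1,1,0,0,0]
Step 7: insert o at [16, 26] -> counters=[1,0,0,1,0,0,0,0,1,1,0,0,0,0,0,0,2,1,1,0,0,0,0,0,0,1,2,1,0,1,1,0,0,0]
Step 8: delete agz at [8, 29] -> counters=[1,0,0,1,0,0,0,0,0,1,0,0,0,0,0,0,2,1,1,0,0,0,0,0,0,1,2,1,0,0,1,0,0,0]
Step 9: insert f at [3, 25] -> counters=[1,0,0,2,0,0,0,0,0,1,0,0,0,0,0,0,2,1,1,0,0,0,0,0,0,2,2,1,0,0,1,0,0,0]
Step 10: insert o at [16, 26] -> counters=[1,0,0,2,0,0,0,0,0,1,0,0,0,0,0,0,3,1,1,0,0,0,0,0,0,2,3,1,0,0,1,0,0,0]
Step 11: insert h at [0, 17] -> counters=[2,0,0,2,0,0,0,0,0,1,0,0,0,0,0,0,3,2,1,0,0,0,0,0,0,2,3,1,0,0,1,0,0,0]
Step 12: delete l at [9, 30] -> counters=[2,0,0,2,0,0,0,0,0,0,0,0,0,0,0,0,3,2,1,0,0,0,0,0,0,2,3,1,0,0,0,0,0,0]
Step 13: delete h at [0, 17] -> counters=[1,0,0,2,0,0,0,0,0,0,0,0,0,0,0,0,3,1,1,0,0,0,0,0,0,2,3,1,0,0,0,0,0,0]
Step 14: insert h at [0, 17] -> counters=[2,0,0,2,0,0,0,0,0,0,0,0,0,0,0,0,3,2,1,0,0,0,0,0,0,2,3,1,0,0,0,0,0,0]
Step 15: insert e at [18, 27] -> counters=[2,0,0,2,0,0,0,0,0,0,0,0,0,0,0,0,3,2,2,0,0,0,0,0,0,2,3,2,0,0,0,0,0,0]
Step 16: delete o at [16, 26] -> counters=[2,0,0,2,0,0,0,0,0,0,0,0,0,0,0,0,2,2,2,0,0,0,0,0,0,2,2,2,0,0,0,0,0,0]
Step 17: insert h at [0, 17] -> counters=[3,0,0,2,0,0,0,0,0,0,0,0,0,0,0,0,2,3,2,0,0,0,0,0,0,2,2,2,0,0,0,0,0,0]
Final counters=[3,0,0,2,0,0,0,0,0,0,0,0,0,0,0,0,2,3,2,0,0,0,0,0,0,2,2,2,0,0,0,0,0,0] -> 8 nonzero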